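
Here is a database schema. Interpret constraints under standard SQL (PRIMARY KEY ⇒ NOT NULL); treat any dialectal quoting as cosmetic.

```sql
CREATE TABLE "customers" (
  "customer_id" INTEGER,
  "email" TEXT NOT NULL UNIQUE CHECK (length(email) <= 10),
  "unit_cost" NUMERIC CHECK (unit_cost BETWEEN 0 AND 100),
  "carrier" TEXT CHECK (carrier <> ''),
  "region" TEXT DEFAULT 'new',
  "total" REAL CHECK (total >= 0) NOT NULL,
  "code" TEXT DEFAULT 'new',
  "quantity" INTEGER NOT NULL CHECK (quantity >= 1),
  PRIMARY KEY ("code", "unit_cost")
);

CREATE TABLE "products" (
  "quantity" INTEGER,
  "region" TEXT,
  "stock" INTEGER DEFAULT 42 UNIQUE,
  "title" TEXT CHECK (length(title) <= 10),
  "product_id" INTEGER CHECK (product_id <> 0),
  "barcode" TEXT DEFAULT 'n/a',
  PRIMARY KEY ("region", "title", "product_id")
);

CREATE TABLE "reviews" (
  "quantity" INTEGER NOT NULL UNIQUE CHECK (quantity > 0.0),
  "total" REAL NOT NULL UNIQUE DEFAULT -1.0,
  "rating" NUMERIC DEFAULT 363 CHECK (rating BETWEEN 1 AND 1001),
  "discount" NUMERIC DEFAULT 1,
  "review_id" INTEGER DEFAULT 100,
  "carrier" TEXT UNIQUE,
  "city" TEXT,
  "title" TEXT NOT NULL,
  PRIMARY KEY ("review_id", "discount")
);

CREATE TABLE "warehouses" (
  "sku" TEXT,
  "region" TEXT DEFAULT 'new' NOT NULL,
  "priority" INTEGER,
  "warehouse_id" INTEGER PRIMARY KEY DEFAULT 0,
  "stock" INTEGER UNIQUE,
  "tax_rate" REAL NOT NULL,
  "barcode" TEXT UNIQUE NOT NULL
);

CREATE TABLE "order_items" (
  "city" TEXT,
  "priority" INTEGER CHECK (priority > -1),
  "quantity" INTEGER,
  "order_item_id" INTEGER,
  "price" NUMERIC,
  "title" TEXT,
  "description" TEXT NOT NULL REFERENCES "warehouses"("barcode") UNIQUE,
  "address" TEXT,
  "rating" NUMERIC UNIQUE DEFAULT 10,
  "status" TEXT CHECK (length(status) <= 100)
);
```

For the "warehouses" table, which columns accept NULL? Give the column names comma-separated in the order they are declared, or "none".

sku, priority, stock

- sku: no NOT NULL constraint applies → nullable.
- region: declared NOT NULL → not nullable.
- priority: no NOT NULL constraint applies → nullable.
- warehouse_id: part of the PRIMARY KEY, which implies NOT NULL → not nullable.
- stock: UNIQUE does not imply NOT NULL → nullable.
- tax_rate: declared NOT NULL → not nullable.
- barcode: declared NOT NULL → not nullable.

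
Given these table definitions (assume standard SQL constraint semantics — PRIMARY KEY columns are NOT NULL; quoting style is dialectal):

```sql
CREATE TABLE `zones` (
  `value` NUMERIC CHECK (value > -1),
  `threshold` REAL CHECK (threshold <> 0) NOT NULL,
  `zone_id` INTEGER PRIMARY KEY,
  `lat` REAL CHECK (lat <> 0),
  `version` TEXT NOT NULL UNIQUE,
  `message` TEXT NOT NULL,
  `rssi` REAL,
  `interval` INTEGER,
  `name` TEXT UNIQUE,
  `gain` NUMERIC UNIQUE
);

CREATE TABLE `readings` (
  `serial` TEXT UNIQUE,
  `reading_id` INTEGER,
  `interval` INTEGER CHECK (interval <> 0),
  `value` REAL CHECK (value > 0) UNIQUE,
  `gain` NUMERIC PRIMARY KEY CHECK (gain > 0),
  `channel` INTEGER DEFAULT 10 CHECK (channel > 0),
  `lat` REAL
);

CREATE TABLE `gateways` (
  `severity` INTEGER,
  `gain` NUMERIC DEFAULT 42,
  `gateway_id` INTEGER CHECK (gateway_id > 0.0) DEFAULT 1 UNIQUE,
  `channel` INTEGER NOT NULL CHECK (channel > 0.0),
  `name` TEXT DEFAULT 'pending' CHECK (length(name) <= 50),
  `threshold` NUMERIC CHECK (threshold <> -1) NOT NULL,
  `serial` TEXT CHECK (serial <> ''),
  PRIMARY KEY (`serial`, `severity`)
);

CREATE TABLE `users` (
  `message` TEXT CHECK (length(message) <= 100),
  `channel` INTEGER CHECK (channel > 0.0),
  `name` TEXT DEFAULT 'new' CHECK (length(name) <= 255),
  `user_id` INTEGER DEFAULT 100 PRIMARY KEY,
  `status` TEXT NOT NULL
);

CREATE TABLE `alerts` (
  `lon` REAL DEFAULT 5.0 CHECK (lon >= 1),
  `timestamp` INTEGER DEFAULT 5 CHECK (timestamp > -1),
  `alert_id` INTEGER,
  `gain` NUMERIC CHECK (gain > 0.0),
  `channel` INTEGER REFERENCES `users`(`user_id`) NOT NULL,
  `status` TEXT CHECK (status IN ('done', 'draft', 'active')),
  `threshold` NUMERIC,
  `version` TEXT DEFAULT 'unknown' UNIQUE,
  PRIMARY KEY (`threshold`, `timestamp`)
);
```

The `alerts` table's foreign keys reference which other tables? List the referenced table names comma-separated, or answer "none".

- channel REFERENCES users(user_id).

users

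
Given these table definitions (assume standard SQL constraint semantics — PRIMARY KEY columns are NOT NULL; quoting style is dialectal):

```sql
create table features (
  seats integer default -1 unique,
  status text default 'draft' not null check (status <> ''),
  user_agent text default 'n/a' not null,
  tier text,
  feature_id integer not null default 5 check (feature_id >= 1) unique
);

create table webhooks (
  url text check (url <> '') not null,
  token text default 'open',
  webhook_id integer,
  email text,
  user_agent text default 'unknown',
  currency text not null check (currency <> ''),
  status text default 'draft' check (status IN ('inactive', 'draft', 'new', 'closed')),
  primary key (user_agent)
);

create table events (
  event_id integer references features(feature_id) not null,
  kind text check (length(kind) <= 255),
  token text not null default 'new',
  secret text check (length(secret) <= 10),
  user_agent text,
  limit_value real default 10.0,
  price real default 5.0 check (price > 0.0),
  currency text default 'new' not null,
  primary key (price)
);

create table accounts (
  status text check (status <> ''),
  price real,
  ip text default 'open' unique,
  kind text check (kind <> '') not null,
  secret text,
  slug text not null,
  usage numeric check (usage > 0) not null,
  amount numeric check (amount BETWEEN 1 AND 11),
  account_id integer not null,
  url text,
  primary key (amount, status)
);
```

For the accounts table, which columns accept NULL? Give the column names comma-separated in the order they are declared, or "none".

- status: part of the PRIMARY KEY, which implies NOT NULL → not nullable.
- price: no NOT NULL constraint applies → nullable.
- ip: UNIQUE does not imply NOT NULL → nullable.
- kind: declared NOT NULL → not nullable.
- secret: no NOT NULL constraint applies → nullable.
- slug: declared NOT NULL → not nullable.
- usage: declared NOT NULL → not nullable.
- amount: part of the PRIMARY KEY, which implies NOT NULL → not nullable.
- account_id: declared NOT NULL → not nullable.
- url: no NOT NULL constraint applies → nullable.

price, ip, secret, url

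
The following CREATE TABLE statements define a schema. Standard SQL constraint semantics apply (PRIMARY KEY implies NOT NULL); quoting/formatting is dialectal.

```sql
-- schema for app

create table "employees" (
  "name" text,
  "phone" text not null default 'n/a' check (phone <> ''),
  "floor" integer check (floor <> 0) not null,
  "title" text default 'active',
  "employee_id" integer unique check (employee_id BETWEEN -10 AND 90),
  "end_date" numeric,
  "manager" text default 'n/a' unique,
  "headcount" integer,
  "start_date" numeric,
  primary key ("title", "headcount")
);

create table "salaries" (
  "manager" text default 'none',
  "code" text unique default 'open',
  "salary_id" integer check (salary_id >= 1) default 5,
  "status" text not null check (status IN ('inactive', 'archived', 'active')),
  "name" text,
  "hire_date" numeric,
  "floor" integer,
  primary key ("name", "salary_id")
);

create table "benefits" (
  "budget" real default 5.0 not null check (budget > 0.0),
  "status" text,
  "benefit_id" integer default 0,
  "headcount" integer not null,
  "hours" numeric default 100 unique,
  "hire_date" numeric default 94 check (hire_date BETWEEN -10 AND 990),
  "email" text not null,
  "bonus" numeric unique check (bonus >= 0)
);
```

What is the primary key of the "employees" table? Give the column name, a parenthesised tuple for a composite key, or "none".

A table-level PRIMARY KEY clause names 2 columns: title, headcount.
This is a composite key — the combination is unique, not each column individually.

(title, headcount)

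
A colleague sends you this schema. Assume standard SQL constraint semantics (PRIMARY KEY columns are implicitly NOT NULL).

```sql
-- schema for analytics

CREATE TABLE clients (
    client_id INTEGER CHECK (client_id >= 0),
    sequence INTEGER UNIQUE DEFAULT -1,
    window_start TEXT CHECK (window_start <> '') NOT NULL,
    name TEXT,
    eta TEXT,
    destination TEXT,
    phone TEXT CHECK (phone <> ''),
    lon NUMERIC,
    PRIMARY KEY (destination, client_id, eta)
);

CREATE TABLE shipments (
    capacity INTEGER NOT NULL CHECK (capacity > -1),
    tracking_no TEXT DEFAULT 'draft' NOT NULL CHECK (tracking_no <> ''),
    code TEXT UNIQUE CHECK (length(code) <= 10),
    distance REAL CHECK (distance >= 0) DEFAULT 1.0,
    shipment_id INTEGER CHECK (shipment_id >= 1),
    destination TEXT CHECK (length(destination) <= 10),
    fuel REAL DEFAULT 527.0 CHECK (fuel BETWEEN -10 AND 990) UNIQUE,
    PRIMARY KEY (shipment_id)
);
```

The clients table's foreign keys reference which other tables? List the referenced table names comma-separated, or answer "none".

none

No column in clients has a REFERENCES clause.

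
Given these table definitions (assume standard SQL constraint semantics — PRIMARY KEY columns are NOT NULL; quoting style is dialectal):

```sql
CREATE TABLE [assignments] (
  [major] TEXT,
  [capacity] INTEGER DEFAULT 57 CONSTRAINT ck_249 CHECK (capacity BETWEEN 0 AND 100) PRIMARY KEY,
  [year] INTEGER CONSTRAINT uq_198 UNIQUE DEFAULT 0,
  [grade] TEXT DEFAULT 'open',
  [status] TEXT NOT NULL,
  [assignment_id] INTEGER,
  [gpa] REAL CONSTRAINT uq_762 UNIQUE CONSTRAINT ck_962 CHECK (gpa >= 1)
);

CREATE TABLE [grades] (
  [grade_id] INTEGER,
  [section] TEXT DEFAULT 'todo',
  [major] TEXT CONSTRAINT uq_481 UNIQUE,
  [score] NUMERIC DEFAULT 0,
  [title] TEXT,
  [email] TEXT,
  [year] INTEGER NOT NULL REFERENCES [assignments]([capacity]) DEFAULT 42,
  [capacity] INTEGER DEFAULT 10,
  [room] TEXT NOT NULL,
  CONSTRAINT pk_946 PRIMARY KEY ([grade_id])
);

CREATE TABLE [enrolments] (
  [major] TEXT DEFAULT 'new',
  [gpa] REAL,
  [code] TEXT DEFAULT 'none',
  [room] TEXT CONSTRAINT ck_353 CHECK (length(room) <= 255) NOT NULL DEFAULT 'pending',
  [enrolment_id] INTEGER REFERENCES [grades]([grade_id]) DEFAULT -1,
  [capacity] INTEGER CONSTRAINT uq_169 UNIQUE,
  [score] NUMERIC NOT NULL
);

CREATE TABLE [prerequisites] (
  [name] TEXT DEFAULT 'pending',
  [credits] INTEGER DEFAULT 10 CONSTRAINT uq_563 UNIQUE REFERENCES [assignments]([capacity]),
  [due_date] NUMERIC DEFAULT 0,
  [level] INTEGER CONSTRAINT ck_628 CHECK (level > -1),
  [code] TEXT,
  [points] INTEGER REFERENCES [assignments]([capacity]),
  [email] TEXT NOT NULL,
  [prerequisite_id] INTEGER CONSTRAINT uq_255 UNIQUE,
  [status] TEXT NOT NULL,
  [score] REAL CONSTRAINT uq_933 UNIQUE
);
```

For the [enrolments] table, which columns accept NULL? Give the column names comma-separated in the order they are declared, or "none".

major, gpa, code, enrolment_id, capacity

- major: DEFAULT only fills an omitted column; an explicit NULL is still allowed → nullable.
- gpa: no NOT NULL constraint applies → nullable.
- code: DEFAULT only fills an omitted column; an explicit NULL is still allowed → nullable.
- room: declared NOT NULL → not nullable.
- enrolment_id: a foreign key column may be NULL unless separately constrained → nullable.
- capacity: UNIQUE does not imply NOT NULL → nullable.
- score: declared NOT NULL → not nullable.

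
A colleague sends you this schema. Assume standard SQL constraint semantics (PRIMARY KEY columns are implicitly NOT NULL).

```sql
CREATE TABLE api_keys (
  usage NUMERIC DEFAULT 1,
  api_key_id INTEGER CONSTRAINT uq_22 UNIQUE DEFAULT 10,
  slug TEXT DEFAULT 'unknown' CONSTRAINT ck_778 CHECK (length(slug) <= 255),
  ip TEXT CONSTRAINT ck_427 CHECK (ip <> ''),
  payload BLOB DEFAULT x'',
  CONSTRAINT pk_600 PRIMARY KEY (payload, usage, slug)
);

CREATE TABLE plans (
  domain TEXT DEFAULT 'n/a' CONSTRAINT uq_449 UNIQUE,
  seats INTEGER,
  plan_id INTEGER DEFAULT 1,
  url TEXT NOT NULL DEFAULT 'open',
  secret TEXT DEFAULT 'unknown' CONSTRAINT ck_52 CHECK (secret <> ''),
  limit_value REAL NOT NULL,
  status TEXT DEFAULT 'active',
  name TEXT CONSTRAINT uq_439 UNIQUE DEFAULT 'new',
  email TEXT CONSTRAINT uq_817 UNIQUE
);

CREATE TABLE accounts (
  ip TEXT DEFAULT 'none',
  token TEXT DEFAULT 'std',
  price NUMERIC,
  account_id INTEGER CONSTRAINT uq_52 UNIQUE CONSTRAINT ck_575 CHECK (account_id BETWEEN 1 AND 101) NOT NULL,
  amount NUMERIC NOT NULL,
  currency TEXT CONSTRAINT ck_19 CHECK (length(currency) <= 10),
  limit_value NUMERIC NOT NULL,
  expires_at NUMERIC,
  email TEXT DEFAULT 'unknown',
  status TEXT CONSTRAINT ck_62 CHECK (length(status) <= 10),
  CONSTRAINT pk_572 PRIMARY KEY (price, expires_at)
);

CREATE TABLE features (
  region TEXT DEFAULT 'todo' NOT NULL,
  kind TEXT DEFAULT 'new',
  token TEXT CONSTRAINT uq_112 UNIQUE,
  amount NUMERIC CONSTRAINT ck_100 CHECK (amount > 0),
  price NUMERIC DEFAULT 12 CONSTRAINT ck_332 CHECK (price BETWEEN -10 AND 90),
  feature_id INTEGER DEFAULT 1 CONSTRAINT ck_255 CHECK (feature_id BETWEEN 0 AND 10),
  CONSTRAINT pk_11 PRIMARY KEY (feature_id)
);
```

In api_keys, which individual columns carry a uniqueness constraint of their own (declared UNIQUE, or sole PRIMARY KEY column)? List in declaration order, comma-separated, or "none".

api_key_id

- usage: part of a composite PRIMARY KEY — only the tuple is unique, not this column on its own.
- api_key_id: declared UNIQUE → unique.
- slug: part of a composite PRIMARY KEY — only the tuple is unique, not this column on its own.
- ip: no UNIQUE or single-column PK constraint.
- payload: part of a composite PRIMARY KEY — only the tuple is unique, not this column on its own.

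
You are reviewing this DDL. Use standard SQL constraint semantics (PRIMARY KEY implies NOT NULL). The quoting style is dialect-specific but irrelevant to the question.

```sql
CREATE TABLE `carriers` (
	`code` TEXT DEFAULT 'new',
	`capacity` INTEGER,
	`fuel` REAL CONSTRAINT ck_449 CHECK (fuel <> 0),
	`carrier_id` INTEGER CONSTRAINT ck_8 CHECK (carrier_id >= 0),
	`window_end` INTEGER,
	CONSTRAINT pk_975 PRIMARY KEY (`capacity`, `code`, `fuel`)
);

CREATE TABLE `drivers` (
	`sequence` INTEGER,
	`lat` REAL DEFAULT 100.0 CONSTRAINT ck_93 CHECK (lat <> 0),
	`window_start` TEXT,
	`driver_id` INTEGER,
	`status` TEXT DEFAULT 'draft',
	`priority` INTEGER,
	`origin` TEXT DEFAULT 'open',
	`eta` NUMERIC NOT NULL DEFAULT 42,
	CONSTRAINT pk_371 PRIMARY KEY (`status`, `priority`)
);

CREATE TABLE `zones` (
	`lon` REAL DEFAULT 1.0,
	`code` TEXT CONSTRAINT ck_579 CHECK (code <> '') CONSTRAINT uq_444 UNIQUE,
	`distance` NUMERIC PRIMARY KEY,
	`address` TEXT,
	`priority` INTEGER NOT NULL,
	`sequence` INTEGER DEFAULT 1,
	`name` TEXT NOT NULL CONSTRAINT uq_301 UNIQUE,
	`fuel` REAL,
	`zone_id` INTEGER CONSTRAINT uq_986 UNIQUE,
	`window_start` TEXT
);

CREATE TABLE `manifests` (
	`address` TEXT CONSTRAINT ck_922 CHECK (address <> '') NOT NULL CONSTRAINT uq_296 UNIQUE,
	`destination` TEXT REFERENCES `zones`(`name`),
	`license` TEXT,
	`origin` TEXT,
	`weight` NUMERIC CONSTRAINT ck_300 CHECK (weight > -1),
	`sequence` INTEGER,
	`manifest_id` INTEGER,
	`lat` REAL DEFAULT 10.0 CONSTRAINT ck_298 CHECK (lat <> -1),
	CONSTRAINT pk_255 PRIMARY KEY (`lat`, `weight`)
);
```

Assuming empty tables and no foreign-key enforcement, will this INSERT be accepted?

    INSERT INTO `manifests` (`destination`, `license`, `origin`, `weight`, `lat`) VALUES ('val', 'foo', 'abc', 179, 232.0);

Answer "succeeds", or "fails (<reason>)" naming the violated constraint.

fails (NOT NULL on address)

address is omitted from the column list and has no DEFAULT, so it would receive NULL.
But address is declared NOT NULL.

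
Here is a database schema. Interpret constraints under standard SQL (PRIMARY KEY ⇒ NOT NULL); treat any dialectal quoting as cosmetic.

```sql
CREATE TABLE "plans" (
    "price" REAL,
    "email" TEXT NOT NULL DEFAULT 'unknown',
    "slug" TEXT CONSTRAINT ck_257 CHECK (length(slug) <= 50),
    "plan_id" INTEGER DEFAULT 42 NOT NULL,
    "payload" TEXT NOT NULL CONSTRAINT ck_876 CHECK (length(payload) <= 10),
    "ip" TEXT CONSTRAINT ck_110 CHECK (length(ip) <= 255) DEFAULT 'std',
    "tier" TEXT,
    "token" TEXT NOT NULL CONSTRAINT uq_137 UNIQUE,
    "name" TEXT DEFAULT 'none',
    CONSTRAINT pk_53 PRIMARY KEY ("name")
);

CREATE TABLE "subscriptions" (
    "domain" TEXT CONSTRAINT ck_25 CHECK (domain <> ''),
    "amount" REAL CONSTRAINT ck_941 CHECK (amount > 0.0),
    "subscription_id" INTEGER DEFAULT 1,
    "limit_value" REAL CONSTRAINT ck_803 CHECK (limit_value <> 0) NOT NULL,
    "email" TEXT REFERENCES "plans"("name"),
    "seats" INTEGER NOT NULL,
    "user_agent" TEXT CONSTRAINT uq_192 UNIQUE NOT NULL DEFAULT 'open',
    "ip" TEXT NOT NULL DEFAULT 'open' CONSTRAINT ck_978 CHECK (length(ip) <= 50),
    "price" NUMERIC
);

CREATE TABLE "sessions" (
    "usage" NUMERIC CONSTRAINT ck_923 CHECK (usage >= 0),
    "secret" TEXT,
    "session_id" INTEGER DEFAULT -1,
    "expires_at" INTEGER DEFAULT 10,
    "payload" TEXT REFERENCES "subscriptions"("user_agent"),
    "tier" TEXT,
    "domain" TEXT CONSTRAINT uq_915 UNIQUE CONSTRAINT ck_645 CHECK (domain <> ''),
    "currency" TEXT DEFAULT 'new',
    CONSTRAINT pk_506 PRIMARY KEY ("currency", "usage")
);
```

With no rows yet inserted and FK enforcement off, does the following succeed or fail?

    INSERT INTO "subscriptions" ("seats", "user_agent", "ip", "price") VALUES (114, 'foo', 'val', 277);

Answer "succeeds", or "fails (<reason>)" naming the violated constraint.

limit_value is omitted from the column list and has no DEFAULT, so it would receive NULL.
But limit_value is declared NOT NULL.

fails (NOT NULL on limit_value)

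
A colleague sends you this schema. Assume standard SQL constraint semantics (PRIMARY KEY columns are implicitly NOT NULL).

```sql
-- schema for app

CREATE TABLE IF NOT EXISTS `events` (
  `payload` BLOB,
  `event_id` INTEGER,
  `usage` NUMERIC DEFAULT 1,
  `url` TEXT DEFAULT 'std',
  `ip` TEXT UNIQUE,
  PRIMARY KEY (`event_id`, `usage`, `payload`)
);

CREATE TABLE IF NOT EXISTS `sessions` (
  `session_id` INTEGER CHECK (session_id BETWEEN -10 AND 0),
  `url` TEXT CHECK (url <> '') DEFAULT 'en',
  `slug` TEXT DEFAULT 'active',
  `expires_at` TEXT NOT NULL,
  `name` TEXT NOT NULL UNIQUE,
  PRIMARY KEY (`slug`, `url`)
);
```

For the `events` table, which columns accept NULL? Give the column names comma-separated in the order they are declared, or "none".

url, ip

- payload: part of the PRIMARY KEY, which implies NOT NULL → not nullable.
- event_id: part of the PRIMARY KEY, which implies NOT NULL → not nullable.
- usage: part of the PRIMARY KEY, which implies NOT NULL → not nullable.
- url: DEFAULT only fills an omitted column; an explicit NULL is still allowed → nullable.
- ip: UNIQUE does not imply NOT NULL → nullable.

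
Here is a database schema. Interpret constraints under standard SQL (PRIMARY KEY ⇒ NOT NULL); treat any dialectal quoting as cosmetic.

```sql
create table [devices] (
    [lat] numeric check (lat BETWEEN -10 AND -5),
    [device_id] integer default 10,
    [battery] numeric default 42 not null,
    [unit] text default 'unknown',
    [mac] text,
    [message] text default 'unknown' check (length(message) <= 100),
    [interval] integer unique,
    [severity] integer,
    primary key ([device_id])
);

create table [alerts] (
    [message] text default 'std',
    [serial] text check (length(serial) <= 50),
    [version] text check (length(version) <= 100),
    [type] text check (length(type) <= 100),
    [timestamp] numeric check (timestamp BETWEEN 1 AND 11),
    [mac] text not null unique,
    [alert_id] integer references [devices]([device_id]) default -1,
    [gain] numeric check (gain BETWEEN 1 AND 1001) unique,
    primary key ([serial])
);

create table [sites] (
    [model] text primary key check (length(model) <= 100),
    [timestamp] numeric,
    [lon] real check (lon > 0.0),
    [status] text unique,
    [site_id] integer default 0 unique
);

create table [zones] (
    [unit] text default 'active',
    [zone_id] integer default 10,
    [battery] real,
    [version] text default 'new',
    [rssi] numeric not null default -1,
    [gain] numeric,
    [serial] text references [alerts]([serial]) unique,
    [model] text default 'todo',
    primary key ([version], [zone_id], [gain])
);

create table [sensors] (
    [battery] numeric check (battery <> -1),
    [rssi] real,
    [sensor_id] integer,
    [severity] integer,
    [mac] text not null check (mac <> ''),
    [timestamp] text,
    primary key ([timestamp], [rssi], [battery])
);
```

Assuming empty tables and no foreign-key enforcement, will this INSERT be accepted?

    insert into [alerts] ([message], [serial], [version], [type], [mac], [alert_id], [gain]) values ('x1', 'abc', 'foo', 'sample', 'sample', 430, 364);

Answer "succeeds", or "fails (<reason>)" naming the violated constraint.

succeeds

NOT NULL columns: mac is supplied; serial is supplied.
CHECK constraints: 'abc' satisfies (length(serial) <= 50); 'foo' satisfies (length(version) <= 100); 'sample' satisfies (length(type) <= 100); 364 satisfies (gain BETWEEN 1 AND 1001).
No constraint is violated.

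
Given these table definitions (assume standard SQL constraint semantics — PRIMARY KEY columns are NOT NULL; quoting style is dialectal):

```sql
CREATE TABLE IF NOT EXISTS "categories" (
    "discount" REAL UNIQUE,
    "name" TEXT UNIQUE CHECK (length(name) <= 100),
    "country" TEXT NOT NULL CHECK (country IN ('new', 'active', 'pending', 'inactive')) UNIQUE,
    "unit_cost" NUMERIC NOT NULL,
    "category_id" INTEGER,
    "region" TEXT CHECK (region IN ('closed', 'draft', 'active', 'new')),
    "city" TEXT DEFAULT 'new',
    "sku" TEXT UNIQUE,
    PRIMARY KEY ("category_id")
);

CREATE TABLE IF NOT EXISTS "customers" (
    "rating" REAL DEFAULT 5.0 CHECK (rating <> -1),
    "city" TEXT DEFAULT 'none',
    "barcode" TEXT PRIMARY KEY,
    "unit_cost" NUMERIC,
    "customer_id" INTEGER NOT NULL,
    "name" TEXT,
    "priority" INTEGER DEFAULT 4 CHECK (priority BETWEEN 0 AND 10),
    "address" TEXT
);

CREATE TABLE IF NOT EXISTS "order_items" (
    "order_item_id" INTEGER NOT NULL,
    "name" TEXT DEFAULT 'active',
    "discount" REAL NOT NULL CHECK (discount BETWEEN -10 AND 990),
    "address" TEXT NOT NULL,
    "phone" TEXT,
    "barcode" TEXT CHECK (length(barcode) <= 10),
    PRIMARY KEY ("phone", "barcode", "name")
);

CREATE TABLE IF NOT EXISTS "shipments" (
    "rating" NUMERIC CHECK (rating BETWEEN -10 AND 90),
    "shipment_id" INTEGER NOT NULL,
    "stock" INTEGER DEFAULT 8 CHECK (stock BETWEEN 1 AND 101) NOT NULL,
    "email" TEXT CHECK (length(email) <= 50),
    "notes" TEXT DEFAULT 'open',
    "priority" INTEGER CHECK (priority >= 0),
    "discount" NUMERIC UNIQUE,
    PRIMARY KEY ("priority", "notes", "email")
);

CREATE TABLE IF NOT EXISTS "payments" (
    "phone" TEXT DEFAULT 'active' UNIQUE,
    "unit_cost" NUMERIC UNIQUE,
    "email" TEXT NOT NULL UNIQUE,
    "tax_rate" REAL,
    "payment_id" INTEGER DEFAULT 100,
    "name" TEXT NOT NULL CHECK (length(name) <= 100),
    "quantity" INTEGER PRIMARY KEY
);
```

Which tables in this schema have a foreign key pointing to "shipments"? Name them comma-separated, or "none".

No REFERENCES clause anywhere in the schema names shipments.

none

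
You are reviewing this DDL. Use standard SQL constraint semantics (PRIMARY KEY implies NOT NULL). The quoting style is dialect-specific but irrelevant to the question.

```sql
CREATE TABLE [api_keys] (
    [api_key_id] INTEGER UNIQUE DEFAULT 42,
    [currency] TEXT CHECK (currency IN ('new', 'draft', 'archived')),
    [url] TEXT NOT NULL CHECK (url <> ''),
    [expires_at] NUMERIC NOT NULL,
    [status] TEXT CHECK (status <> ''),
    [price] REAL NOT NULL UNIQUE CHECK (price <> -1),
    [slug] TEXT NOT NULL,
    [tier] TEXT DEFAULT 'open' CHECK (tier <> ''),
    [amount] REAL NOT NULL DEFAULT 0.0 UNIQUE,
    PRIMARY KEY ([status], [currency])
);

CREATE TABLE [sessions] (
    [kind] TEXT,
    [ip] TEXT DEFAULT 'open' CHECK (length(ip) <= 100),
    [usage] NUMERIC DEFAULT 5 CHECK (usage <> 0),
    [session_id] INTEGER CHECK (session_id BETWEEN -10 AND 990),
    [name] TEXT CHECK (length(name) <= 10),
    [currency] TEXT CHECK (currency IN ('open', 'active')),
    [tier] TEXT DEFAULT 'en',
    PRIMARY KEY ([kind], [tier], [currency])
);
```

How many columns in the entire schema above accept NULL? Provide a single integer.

6

api_keys: 2 nullable (api_key_id, tier — PK (status, currency) and explicit NOT NULL columns excluded).
sessions: 4 nullable (ip, usage, session_id, name — PK (kind, tier, currency) and explicit NOT NULL columns excluded).
Total: 2 + 4 = 6.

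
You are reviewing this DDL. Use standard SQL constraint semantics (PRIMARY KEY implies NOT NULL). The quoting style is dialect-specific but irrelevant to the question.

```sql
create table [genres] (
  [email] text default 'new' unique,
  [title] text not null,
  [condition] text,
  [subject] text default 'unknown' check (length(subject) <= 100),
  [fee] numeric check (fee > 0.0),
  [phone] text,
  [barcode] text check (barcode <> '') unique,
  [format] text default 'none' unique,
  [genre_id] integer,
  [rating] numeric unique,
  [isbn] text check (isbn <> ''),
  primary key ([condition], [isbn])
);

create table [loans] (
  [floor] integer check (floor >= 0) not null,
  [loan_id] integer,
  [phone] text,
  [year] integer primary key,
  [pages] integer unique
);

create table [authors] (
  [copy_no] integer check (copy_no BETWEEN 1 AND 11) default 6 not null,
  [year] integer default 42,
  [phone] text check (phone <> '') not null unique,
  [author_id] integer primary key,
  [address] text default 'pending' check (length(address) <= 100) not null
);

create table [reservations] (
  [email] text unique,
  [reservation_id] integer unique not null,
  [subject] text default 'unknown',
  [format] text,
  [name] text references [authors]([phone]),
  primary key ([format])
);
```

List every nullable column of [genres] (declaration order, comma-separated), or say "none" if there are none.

email, subject, fee, phone, barcode, format, genre_id, rating

- email: UNIQUE does not imply NOT NULL → nullable.
- title: declared NOT NULL → not nullable.
- condition: part of the PRIMARY KEY, which implies NOT NULL → not nullable.
- subject: CHECK does not forbid NULL (a CHECK constraint passes when its expression is NULL) → nullable.
- fee: CHECK does not forbid NULL (a CHECK constraint passes when its expression is NULL) → nullable.
- phone: no NOT NULL constraint applies → nullable.
- barcode: CHECK does not forbid NULL (a CHECK constraint passes when its expression is NULL) → nullable.
- format: UNIQUE does not imply NOT NULL → nullable.
- genre_id: no NOT NULL constraint applies → nullable.
- rating: UNIQUE does not imply NOT NULL → nullable.
- isbn: part of the PRIMARY KEY, which implies NOT NULL → not nullable.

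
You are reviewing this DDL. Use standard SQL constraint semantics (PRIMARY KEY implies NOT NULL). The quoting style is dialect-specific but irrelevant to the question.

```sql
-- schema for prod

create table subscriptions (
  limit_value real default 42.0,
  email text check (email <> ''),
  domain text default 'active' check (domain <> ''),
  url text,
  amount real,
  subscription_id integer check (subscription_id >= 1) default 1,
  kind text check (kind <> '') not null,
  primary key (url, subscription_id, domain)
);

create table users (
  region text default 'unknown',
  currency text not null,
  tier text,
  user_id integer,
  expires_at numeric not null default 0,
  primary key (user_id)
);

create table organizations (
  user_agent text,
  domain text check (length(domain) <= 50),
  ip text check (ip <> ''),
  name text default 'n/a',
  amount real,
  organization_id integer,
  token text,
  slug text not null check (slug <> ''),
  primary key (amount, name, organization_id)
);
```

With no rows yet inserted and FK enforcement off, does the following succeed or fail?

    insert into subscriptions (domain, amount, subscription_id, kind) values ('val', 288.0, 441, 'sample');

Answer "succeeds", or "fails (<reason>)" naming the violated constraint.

url is omitted from the column list and has no DEFAULT, so it would receive NULL.
But url is part of the PRIMARY KEY (implied NOT NULL).

fails (NOT NULL on url)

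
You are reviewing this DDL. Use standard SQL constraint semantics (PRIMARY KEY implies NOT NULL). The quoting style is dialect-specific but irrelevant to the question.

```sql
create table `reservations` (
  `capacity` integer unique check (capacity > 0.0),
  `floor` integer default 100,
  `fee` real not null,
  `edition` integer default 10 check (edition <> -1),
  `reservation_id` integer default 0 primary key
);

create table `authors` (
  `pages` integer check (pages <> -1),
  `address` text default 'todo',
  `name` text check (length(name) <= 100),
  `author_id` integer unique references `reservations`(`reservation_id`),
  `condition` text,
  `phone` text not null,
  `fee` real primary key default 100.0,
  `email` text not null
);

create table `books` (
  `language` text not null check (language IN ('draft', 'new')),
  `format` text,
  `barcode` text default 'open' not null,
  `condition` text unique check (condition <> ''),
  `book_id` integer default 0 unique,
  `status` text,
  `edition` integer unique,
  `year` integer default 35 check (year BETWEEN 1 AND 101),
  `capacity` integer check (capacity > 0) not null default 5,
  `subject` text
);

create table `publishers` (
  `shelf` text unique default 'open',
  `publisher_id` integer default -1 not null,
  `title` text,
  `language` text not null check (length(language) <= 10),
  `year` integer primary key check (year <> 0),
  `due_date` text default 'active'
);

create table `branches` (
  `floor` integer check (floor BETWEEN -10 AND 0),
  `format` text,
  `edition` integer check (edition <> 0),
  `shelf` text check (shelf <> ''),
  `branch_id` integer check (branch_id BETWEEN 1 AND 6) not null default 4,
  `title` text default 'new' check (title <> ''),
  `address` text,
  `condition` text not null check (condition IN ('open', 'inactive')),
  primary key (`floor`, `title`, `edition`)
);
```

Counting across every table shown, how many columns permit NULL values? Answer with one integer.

21

reservations: 3 nullable (capacity, floor, edition — PK (reservation_id) and explicit NOT NULL columns excluded).
authors: 5 nullable (pages, address, name, author_id, condition — PK (fee) and explicit NOT NULL columns excluded).
books: 7 nullable (format, condition, book_id, status, edition, year, subject — PK none and explicit NOT NULL columns excluded).
publishers: 3 nullable (shelf, title, due_date — PK (year) and explicit NOT NULL columns excluded).
branches: 3 nullable (format, shelf, address — PK (floor, title, edition) and explicit NOT NULL columns excluded).
Total: 3 + 5 + 7 + 3 + 3 = 21.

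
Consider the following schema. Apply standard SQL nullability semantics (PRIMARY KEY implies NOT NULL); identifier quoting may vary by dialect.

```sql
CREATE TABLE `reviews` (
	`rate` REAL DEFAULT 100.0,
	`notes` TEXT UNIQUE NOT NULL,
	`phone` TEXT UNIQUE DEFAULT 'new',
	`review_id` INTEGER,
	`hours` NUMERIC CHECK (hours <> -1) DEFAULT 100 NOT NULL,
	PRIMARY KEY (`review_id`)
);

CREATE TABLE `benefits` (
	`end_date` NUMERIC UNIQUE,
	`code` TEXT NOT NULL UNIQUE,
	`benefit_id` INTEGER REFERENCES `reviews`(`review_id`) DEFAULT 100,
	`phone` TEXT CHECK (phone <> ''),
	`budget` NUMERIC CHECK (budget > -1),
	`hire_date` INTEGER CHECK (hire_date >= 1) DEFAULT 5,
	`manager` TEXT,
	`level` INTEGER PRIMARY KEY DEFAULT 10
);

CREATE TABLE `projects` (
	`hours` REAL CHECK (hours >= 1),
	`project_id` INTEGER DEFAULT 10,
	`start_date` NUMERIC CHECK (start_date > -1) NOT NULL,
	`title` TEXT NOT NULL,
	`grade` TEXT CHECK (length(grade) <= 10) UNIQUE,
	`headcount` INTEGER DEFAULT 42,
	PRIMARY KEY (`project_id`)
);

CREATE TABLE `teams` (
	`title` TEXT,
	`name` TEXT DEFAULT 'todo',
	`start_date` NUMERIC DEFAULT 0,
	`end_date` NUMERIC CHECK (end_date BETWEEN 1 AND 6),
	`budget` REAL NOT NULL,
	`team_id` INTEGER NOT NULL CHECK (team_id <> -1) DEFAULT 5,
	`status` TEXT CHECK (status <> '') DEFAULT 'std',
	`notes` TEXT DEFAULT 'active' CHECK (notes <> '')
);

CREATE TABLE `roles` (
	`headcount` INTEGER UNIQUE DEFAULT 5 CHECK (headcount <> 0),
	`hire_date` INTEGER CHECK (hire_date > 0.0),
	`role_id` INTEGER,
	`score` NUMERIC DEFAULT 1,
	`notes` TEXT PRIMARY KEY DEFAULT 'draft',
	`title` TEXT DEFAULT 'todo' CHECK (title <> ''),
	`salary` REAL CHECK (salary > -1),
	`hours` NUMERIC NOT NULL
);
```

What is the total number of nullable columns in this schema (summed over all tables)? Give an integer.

reviews: 2 nullable (rate, phone — PK (review_id) and explicit NOT NULL columns excluded).
benefits: 6 nullable (end_date, benefit_id, phone, budget, hire_date, manager — PK (level) and explicit NOT NULL columns excluded).
projects: 3 nullable (hours, grade, headcount — PK (project_id) and explicit NOT NULL columns excluded).
teams: 6 nullable (title, name, start_date, end_date, status, notes — PK none and explicit NOT NULL columns excluded).
roles: 6 nullable (headcount, hire_date, role_id, score, title, salary — PK (notes) and explicit NOT NULL columns excluded).
Total: 2 + 6 + 3 + 6 + 6 = 23.

23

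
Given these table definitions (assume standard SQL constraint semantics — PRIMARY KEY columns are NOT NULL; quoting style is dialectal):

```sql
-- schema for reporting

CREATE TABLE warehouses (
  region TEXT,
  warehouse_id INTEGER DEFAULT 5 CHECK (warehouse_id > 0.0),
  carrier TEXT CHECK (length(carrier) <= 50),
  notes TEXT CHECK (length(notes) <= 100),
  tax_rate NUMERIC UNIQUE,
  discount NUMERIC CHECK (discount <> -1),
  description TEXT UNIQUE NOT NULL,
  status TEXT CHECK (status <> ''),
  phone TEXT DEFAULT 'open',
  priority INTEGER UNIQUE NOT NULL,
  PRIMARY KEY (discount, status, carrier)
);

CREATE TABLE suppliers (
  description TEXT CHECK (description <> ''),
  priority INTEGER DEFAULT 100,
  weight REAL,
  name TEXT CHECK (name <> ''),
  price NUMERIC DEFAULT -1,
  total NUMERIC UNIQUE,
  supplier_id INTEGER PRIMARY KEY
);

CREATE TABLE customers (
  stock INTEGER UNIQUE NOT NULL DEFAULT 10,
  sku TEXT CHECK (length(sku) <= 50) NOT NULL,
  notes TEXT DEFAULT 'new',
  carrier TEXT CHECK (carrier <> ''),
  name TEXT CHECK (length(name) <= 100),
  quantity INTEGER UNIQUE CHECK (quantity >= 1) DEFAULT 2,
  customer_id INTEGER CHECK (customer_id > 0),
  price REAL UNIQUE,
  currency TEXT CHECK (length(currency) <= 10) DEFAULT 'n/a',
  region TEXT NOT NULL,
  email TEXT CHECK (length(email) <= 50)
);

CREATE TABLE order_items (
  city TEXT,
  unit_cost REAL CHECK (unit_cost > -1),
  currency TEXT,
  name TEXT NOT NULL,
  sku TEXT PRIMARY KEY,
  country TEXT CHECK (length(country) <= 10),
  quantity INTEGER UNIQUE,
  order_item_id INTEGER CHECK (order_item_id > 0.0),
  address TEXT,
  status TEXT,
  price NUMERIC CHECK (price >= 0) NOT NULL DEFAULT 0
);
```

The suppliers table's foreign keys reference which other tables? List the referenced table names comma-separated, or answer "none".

No column in suppliers has a REFERENCES clause.

none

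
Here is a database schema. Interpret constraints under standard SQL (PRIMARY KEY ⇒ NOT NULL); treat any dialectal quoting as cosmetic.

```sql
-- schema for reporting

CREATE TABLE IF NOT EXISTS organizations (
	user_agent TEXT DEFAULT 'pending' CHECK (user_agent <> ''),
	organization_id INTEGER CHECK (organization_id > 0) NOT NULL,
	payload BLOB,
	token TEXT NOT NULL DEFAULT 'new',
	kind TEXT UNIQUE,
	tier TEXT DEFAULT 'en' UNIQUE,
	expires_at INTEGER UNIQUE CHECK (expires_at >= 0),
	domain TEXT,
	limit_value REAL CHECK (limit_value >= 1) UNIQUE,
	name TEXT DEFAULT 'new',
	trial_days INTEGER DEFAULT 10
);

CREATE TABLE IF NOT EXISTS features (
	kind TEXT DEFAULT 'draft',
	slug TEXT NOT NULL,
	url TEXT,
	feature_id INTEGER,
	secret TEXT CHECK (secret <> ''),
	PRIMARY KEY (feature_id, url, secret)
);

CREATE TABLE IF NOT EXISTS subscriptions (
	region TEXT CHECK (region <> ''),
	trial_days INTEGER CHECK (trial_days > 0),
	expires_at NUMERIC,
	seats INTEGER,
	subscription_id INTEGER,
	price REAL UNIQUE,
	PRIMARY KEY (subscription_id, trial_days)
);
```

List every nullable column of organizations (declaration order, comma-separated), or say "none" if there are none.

user_agent, payload, kind, tier, expires_at, domain, limit_value, name, trial_days

- user_agent: CHECK does not forbid NULL (a CHECK constraint passes when its expression is NULL) → nullable.
- organization_id: declared NOT NULL → not nullable.
- payload: no NOT NULL constraint applies → nullable.
- token: declared NOT NULL → not nullable.
- kind: UNIQUE does not imply NOT NULL → nullable.
- tier: UNIQUE does not imply NOT NULL → nullable.
- expires_at: CHECK does not forbid NULL (a CHECK constraint passes when its expression is NULL) → nullable.
- domain: no NOT NULL constraint applies → nullable.
- limit_value: CHECK does not forbid NULL (a CHECK constraint passes when its expression is NULL) → nullable.
- name: DEFAULT only fills an omitted column; an explicit NULL is still allowed → nullable.
- trial_days: DEFAULT only fills an omitted column; an explicit NULL is still allowed → nullable.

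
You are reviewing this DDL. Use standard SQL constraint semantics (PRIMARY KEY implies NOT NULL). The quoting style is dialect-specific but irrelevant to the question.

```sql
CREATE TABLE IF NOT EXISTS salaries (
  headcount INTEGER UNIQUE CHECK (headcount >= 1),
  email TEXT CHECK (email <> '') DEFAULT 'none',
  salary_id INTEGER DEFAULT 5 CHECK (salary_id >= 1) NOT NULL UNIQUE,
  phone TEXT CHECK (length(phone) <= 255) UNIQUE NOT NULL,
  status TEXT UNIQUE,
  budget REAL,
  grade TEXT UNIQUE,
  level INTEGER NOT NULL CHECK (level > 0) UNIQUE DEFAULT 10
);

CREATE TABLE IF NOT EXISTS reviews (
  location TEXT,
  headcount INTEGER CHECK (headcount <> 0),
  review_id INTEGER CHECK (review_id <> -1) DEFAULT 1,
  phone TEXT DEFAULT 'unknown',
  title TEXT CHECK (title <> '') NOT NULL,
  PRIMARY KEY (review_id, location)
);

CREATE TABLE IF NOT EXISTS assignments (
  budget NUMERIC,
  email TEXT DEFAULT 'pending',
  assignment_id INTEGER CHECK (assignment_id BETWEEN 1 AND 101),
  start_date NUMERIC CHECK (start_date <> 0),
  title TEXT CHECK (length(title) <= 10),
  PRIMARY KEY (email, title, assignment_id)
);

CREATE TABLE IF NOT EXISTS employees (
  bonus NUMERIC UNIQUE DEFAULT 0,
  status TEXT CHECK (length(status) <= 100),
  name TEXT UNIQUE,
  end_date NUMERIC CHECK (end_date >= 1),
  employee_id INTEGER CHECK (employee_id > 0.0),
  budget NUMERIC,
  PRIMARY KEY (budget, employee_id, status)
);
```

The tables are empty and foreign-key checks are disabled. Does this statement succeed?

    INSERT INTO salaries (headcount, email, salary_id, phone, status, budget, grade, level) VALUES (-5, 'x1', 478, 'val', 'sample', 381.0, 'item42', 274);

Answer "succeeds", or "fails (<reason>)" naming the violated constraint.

fails (CHECK on headcount)

The value -5 for headcount violates CHECK (headcount >= 1).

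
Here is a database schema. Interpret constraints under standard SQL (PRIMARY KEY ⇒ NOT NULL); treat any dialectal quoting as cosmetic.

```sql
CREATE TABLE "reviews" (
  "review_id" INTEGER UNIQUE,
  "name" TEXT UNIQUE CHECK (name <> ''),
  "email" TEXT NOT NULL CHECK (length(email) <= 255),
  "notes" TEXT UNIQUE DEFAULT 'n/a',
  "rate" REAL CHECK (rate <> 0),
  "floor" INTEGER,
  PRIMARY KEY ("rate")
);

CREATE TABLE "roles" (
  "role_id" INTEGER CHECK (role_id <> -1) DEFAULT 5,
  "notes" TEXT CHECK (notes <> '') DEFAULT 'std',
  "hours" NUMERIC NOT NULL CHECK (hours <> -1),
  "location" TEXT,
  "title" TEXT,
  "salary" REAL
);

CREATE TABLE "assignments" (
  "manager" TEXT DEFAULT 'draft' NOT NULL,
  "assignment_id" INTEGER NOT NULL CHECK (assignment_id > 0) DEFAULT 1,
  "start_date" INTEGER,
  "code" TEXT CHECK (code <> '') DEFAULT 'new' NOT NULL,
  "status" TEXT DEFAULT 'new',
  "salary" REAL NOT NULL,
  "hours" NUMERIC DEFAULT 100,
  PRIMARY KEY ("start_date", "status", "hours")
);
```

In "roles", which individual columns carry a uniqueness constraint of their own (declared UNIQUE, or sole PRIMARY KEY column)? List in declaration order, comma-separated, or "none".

none

- role_id: no UNIQUE or single-column PK constraint.
- notes: no UNIQUE or single-column PK constraint.
- hours: no UNIQUE or single-column PK constraint.
- location: no UNIQUE or single-column PK constraint.
- title: no UNIQUE or single-column PK constraint.
- salary: no UNIQUE or single-column PK constraint.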